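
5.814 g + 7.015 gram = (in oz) 0.4525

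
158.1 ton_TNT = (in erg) 6.615e+18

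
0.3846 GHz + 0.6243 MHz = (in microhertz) 3.852e+14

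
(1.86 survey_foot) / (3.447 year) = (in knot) 1.014e-08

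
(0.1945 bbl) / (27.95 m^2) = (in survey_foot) 0.00363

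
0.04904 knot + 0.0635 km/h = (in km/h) 0.1543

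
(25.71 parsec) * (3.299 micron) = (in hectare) 2.617e+08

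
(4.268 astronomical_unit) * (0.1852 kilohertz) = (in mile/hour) 2.645e+14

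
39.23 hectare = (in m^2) 3.923e+05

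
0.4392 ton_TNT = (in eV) 1.147e+28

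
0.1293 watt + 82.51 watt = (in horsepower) 0.1108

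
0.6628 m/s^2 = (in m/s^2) 0.6628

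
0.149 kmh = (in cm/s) 4.139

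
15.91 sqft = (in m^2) 1.478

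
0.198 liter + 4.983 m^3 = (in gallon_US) 1316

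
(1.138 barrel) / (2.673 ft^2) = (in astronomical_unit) 4.87e-12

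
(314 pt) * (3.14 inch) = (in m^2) 0.008835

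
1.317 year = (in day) 480.7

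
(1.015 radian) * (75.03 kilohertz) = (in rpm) 7.272e+05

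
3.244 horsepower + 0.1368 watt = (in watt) 2419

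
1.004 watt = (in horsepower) 0.001346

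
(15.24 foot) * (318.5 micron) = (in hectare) 1.479e-07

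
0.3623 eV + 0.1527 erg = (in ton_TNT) 3.65e-18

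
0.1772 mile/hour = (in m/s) 0.07922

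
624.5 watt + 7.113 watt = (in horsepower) 0.847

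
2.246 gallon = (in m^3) 0.008502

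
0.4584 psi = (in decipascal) 3.161e+04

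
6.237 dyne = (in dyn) 6.237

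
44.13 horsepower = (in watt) 3.291e+04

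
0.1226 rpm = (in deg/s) 0.7356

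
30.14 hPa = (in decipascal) 3.014e+04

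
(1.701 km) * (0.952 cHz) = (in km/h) 58.3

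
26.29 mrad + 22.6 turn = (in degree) 8138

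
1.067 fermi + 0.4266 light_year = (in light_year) 0.4266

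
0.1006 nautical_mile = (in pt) 5.281e+05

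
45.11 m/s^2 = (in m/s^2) 45.11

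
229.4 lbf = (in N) 1020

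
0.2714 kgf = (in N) 2.662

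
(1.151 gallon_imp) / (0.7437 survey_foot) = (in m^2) 0.02308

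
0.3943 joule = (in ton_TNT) 9.424e-11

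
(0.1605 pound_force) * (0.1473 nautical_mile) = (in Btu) 0.1846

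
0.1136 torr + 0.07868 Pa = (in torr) 0.1142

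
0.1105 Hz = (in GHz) 1.105e-10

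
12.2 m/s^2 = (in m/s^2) 12.2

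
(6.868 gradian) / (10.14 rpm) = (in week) 1.68e-07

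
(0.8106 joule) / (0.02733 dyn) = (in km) 2966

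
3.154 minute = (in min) 3.154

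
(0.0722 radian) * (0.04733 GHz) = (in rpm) 3.263e+07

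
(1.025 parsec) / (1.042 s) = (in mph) 6.79e+16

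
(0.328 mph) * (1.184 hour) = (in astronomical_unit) 4.178e-09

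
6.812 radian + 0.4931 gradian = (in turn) 1.085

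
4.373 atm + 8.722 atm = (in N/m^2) 1.327e+06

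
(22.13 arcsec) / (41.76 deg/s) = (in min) 2.453e-06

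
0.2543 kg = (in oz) 8.97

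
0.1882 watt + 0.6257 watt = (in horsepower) 0.001091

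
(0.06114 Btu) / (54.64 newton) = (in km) 0.001181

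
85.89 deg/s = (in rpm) 14.32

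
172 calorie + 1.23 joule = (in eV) 4.499e+21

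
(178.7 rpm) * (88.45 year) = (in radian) 5.22e+10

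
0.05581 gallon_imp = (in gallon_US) 0.06703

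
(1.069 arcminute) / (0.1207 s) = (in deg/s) 0.1476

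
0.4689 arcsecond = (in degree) 0.0001302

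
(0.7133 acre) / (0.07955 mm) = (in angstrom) 3.629e+17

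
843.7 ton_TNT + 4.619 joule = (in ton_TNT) 843.7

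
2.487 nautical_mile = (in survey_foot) 1.511e+04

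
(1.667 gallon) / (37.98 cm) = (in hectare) 1.661e-06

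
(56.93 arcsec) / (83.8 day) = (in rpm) 3.64e-10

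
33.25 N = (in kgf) 3.391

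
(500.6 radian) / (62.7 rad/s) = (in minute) 0.1331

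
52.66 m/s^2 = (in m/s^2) 52.66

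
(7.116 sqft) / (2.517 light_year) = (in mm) 2.776e-14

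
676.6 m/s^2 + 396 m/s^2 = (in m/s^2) 1073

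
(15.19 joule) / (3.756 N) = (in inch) 159.2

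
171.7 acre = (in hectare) 69.48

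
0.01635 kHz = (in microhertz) 1.635e+07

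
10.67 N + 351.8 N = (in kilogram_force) 36.96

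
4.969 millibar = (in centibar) 0.4969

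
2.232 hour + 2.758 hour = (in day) 0.2079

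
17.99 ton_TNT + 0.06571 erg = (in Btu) 7.134e+07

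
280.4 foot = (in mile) 0.05311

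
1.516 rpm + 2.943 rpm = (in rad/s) 0.4669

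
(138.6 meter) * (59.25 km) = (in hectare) 821.2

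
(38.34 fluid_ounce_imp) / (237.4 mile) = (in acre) 7.046e-13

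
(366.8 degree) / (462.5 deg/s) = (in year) 2.515e-08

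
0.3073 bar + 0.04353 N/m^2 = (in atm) 0.3033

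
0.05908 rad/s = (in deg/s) 3.385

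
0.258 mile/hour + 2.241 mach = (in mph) 1707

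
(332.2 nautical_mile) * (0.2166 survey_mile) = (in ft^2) 2.308e+09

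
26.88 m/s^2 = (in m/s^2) 26.88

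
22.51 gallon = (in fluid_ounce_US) 2881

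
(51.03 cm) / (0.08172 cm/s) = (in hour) 0.1735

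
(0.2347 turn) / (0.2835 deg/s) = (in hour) 0.08279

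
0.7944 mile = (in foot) 4194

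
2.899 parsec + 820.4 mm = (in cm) 8.945e+18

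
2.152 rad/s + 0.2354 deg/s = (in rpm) 20.59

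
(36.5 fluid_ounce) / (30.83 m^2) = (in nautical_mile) 1.891e-08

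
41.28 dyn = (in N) 0.0004128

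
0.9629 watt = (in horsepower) 0.001291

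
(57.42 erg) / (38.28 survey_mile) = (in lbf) 2.095e-11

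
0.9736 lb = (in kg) 0.4416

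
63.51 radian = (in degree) 3639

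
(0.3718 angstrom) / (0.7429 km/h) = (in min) 3.003e-12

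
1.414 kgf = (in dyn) 1.387e+06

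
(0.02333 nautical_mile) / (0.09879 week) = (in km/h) 0.002603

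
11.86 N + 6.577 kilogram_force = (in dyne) 7.636e+06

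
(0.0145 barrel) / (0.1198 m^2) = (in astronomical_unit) 1.286e-13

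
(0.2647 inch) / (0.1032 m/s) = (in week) 1.077e-07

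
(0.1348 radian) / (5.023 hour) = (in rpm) 7.119e-05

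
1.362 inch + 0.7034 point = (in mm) 34.84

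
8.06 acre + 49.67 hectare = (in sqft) 5.698e+06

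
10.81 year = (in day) 3946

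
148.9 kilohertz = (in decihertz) 1.489e+06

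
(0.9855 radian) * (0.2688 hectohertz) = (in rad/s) 26.49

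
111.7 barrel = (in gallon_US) 4691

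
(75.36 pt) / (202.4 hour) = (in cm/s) 3.649e-06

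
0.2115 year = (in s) 6.67e+06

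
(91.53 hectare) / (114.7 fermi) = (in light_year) 843.5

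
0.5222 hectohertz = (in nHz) 5.222e+10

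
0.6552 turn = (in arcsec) 8.491e+05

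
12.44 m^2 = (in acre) 0.003074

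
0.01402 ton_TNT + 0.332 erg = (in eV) 3.661e+26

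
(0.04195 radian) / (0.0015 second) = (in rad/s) 27.97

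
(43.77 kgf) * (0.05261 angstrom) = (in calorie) 5.397e-10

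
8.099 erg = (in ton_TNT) 1.936e-16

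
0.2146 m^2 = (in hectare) 2.146e-05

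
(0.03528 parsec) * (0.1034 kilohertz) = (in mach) 3.306e+14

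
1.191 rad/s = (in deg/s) 68.24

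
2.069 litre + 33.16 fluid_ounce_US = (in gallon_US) 0.8056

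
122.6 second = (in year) 3.888e-06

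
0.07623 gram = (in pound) 0.0001681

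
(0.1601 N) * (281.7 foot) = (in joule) 13.75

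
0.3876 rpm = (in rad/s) 0.04059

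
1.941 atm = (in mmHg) 1475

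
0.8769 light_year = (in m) 8.296e+15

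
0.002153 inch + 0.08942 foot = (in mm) 27.31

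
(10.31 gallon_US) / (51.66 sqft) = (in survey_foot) 0.02668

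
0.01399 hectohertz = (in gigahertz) 1.399e-09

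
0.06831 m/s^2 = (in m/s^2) 0.06831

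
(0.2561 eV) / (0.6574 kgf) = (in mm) 6.365e-18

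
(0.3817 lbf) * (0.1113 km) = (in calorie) 45.17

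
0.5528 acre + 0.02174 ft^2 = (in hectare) 0.2237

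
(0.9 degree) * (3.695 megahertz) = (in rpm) 5.543e+05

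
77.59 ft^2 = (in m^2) 7.208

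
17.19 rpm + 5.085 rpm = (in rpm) 22.27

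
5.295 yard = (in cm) 484.2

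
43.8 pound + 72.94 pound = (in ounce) 1868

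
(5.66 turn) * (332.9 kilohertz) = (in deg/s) 6.783e+08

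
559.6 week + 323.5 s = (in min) 5.641e+06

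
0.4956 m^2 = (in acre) 0.0001225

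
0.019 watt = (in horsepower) 2.548e-05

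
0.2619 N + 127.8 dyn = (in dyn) 2.632e+04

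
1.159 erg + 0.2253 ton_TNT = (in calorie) 2.253e+08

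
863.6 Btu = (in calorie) 2.178e+05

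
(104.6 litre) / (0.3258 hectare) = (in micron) 32.11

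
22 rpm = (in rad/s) 2.304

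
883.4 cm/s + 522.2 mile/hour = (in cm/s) 2.423e+04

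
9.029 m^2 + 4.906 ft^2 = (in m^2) 9.485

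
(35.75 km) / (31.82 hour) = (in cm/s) 31.21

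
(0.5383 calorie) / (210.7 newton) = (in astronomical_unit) 7.145e-14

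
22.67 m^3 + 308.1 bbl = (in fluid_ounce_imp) 2.522e+06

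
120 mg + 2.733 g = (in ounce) 0.1006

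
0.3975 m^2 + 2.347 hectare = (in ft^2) 2.526e+05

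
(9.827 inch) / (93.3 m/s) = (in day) 3.096e-08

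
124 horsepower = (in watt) 9.247e+04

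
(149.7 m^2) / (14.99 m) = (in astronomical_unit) 6.676e-11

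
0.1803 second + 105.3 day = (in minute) 1.516e+05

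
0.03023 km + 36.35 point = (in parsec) 9.801e-16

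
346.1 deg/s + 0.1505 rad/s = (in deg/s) 354.7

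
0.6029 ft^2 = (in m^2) 0.05601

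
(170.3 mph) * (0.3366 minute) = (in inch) 6.053e+04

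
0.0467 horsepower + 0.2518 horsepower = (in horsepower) 0.2985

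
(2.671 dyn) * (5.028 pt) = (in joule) 4.738e-08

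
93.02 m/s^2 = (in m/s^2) 93.02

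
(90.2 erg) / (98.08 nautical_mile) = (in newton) 4.966e-11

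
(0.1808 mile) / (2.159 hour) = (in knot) 0.07277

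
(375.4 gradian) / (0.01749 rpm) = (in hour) 0.8943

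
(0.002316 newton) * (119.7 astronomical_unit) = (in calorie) 9.912e+09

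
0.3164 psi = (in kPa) 2.182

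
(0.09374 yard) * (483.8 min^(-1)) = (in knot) 1.343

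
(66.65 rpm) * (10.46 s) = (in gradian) 4648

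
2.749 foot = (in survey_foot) 2.749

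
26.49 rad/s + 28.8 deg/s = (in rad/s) 26.99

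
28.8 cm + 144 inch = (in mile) 0.002452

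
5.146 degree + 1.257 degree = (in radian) 0.1118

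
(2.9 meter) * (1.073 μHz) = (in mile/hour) 6.961e-06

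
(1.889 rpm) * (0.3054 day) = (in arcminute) 1.794e+07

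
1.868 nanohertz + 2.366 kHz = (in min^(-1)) 1.42e+05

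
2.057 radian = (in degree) 117.9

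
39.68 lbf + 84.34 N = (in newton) 260.8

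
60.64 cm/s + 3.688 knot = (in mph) 5.601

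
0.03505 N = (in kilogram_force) 0.003574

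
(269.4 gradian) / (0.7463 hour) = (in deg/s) 0.09025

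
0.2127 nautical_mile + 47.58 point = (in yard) 430.8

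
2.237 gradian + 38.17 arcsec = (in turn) 0.005622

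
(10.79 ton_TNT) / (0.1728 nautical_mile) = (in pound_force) 3.171e+07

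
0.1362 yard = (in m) 0.1245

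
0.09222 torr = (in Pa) 12.29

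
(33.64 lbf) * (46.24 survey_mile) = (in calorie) 2.661e+06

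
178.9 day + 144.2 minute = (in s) 1.547e+07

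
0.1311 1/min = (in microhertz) 2185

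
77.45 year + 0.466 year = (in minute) 4.095e+07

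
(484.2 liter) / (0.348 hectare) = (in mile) 8.646e-08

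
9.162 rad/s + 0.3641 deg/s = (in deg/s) 525.3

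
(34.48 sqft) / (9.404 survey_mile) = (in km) 2.117e-07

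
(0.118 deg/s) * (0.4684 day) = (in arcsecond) 1.719e+07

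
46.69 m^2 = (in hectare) 0.004669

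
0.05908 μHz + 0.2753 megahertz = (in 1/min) 1.652e+07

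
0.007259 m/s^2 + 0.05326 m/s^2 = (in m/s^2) 0.06052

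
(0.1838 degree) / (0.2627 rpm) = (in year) 3.698e-09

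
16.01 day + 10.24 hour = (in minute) 2.367e+04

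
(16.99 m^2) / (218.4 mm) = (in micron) 7.779e+07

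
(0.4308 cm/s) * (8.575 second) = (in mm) 36.94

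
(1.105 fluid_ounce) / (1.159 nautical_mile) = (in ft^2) 1.639e-07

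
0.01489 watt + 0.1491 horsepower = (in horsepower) 0.1491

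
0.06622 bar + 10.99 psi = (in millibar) 824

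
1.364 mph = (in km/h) 2.195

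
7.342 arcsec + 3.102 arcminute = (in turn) 0.0001493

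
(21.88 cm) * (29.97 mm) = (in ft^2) 0.07058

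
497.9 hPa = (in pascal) 4.979e+04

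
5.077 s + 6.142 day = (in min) 8845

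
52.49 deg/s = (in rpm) 8.748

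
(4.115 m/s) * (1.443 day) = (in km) 513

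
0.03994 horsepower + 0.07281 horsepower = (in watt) 84.08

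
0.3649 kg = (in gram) 364.9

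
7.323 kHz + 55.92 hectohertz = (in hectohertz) 129.2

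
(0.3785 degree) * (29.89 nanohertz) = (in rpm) 1.886e-09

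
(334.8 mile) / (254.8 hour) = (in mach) 0.001725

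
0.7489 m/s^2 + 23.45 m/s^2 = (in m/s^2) 24.2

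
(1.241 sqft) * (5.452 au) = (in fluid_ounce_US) 3.18e+15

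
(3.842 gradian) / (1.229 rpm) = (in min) 0.007815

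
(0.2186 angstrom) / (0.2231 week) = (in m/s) 1.62e-16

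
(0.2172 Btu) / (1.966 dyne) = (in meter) 1.166e+07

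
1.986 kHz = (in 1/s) 1986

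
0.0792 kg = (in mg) 7.92e+04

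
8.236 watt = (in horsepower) 0.01104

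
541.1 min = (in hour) 9.018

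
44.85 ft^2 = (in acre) 0.00103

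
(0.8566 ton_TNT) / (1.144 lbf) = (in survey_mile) 4.376e+05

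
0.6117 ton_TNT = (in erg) 2.559e+16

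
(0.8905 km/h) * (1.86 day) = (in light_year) 4.202e-12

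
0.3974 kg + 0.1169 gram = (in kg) 0.3975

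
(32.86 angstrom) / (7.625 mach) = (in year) 4.013e-20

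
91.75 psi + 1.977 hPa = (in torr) 4746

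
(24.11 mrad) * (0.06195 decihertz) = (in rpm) 0.001426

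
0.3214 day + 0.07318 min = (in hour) 7.715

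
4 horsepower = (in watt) 2983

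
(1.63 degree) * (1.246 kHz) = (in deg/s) 2031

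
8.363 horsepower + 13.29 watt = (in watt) 6250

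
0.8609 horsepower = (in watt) 642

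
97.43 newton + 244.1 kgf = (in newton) 2491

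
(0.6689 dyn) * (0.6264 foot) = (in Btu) 1.21e-09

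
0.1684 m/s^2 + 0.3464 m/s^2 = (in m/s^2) 0.5148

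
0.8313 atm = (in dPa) 8.423e+05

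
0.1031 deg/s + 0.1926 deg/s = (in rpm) 0.04928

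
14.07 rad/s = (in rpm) 134.4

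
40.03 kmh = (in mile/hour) 24.87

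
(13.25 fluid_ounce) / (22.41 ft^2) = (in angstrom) 1.882e+06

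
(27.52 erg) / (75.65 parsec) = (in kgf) 1.202e-25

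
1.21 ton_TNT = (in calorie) 1.21e+09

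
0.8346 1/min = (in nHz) 1.391e+07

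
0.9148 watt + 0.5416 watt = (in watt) 1.456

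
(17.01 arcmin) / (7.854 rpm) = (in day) 6.963e-08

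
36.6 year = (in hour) 3.206e+05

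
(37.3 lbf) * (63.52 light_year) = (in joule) 9.971e+19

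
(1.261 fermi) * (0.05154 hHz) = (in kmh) 2.34e-14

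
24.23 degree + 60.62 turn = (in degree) 2.185e+04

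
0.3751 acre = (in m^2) 1518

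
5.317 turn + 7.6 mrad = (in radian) 33.42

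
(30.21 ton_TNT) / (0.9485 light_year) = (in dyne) 1.409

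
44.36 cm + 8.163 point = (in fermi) 4.465e+14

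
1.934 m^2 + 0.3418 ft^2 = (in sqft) 21.16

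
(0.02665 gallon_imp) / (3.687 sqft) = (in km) 3.537e-07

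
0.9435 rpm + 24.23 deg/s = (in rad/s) 0.5217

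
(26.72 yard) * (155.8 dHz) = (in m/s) 380.7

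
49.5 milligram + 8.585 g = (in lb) 0.01904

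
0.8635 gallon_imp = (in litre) 3.926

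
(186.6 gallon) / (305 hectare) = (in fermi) 2.316e+08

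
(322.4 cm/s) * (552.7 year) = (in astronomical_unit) 0.3756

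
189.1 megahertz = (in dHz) 1.891e+09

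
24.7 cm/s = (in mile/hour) 0.5525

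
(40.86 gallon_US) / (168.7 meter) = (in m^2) 0.0009168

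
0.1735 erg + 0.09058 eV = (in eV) 1.083e+11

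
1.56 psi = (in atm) 0.1062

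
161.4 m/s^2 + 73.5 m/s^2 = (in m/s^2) 234.9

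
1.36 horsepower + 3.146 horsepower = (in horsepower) 4.506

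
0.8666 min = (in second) 52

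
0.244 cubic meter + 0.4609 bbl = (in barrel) 1.996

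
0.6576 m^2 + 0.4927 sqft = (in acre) 0.0001738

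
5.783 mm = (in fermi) 5.783e+12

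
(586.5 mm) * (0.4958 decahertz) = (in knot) 5.652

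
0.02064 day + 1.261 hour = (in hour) 1.756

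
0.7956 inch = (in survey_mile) 1.256e-05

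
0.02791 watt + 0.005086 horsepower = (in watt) 3.821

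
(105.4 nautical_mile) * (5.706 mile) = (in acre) 4.429e+05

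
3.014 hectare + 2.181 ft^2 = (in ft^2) 3.244e+05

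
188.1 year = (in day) 6.866e+04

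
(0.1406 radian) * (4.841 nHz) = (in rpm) 6.5e-09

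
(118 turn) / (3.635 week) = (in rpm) 0.00322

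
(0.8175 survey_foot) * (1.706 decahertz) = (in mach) 0.01248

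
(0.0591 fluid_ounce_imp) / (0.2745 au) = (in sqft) 4.402e-16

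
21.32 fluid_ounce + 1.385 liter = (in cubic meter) 0.002016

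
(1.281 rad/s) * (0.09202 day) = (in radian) 1.018e+04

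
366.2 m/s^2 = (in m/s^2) 366.2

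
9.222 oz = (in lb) 0.5764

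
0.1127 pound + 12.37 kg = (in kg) 12.42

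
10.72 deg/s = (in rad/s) 0.1871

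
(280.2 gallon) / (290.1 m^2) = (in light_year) 3.865e-19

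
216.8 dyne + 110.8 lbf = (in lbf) 110.8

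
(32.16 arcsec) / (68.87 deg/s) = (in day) 1.501e-09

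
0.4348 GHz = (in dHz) 4.348e+09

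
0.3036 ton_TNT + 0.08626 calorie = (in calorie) 3.036e+08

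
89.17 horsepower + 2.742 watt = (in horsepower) 89.17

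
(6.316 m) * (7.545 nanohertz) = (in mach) 1.4e-10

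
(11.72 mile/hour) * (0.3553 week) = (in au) 7.526e-06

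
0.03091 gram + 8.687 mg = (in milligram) 39.6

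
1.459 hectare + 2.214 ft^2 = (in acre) 3.605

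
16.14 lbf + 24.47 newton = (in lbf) 21.64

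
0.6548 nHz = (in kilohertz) 6.548e-13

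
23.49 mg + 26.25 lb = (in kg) 11.91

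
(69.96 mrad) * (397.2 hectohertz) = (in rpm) 2.654e+04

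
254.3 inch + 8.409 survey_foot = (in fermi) 9.022e+15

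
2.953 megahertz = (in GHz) 0.002953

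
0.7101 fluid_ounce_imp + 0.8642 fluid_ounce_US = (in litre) 0.04573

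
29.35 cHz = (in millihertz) 293.5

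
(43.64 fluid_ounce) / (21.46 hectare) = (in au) 4.02e-20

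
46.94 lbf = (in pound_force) 46.94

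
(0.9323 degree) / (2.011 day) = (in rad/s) 9.365e-08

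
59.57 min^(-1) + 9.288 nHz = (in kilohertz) 0.0009928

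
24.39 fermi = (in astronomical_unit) 1.63e-25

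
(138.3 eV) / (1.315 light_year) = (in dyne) 1.781e-28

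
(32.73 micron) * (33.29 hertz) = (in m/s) 0.00109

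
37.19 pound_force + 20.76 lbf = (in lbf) 57.95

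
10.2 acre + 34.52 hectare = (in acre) 95.5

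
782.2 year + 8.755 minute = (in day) 2.855e+05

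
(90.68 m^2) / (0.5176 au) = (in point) 3.32e-06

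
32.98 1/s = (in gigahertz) 3.298e-08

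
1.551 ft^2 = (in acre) 3.561e-05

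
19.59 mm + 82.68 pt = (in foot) 0.16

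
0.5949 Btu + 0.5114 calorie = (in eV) 3.931e+21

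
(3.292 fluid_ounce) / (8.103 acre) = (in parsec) 9.622e-26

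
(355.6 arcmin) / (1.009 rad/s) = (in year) 3.251e-09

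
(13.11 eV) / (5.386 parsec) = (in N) 1.264e-35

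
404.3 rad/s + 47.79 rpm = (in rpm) 3909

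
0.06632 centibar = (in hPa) 0.6632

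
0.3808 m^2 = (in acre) 9.41e-05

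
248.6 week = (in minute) 2.506e+06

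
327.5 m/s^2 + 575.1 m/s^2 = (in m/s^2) 902.6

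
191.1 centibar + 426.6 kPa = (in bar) 6.177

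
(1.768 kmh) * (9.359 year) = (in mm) 1.449e+11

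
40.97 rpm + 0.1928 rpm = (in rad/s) 4.311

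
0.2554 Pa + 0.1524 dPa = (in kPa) 0.0002706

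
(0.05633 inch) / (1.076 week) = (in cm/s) 2.199e-07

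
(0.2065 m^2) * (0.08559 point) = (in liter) 0.006235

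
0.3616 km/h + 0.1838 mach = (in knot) 121.8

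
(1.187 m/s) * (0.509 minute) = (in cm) 3625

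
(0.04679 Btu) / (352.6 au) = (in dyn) 9.359e-08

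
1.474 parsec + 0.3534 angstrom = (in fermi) 4.548e+31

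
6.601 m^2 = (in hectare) 0.0006601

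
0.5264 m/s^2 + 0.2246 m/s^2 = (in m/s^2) 0.751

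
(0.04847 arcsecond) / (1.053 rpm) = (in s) 2.131e-06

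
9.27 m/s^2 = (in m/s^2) 9.27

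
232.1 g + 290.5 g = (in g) 522.6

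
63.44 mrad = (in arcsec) 1.309e+04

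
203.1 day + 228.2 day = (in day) 431.3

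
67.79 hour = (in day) 2.825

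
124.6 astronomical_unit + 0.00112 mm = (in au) 124.6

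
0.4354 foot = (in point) 376.2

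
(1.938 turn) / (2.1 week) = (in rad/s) 9.587e-06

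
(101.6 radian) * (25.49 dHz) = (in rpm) 2473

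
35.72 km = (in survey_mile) 22.2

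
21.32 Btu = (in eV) 1.404e+23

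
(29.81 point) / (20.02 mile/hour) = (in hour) 3.264e-07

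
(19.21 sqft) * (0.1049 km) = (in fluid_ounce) 6.33e+06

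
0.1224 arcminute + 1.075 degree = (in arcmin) 64.62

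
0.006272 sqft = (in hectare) 5.827e-08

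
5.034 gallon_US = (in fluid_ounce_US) 644.4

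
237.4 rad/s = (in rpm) 2267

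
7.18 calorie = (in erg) 3.004e+08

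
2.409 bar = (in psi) 34.94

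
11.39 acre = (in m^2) 4.609e+04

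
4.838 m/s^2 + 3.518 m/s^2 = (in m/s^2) 8.356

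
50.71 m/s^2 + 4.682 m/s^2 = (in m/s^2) 55.39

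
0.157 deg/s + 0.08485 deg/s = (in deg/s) 0.2419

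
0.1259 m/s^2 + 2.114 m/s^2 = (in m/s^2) 2.24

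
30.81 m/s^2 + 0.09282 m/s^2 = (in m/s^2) 30.9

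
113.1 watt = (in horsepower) 0.1517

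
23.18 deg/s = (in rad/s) 0.4046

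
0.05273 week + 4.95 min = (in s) 3.219e+04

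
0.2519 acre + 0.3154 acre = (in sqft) 2.471e+04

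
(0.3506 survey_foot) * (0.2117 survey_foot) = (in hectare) 6.895e-07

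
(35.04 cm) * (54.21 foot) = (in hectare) 0.000579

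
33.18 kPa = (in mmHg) 248.9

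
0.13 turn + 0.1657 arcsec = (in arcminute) 2808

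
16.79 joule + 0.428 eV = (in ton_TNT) 4.013e-09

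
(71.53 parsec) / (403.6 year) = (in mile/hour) 3.879e+08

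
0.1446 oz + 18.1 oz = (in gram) 517.2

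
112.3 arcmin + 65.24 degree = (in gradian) 74.57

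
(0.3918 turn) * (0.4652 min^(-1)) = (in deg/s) 1.094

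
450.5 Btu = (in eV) 2.967e+24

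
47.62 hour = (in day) 1.984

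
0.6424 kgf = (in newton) 6.3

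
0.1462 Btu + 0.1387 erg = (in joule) 154.2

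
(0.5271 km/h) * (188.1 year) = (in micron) 8.685e+14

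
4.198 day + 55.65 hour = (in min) 9384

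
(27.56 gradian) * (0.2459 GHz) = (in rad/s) 1.065e+08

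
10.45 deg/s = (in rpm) 1.742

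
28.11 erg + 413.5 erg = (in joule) 4.416e-05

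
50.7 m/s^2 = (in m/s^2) 50.7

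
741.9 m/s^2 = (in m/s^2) 741.9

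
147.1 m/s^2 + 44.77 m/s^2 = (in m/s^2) 191.9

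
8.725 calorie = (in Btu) 0.0346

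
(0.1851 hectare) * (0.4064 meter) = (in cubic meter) 752.2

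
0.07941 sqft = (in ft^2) 0.07941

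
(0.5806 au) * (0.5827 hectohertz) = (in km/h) 1.822e+13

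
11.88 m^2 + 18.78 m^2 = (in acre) 0.007576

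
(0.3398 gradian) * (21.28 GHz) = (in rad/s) 1.136e+08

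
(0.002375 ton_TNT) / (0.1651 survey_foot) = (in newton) 1.975e+08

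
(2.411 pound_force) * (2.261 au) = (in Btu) 3.438e+09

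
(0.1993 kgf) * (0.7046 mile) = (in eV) 1.383e+22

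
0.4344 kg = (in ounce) 15.32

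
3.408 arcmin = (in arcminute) 3.408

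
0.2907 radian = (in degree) 16.66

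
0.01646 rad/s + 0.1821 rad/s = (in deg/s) 11.38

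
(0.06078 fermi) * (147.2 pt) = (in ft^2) 3.397e-17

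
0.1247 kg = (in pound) 0.2749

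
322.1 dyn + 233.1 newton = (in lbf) 52.4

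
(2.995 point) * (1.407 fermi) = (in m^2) 1.487e-18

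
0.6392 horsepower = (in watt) 476.7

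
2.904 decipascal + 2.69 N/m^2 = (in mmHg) 0.02235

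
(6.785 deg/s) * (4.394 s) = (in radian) 0.5203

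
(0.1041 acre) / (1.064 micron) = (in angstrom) 3.959e+18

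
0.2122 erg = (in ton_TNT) 5.072e-18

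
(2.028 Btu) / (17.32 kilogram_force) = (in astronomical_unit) 8.421e-11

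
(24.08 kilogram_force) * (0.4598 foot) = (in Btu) 0.03137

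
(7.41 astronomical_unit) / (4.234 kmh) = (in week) 1.558e+06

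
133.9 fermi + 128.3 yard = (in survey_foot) 384.9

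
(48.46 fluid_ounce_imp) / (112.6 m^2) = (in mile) 7.598e-09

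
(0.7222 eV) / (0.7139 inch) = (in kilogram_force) 6.507e-19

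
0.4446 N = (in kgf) 0.04534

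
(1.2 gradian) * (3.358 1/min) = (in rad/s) 0.001055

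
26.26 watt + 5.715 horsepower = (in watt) 4288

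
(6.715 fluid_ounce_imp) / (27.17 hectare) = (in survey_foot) 2.304e-09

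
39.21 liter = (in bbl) 0.2466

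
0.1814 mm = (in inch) 0.007142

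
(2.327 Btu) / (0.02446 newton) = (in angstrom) 1.004e+15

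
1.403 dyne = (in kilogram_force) 1.431e-06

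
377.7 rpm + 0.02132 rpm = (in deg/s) 2266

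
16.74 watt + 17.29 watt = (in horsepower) 0.04563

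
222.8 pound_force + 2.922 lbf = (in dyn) 1.004e+08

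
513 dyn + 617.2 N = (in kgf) 62.94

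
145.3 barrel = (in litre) 2.31e+04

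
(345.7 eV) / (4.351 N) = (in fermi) 0.01273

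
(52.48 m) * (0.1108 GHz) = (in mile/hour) 1.301e+10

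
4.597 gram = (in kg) 0.004597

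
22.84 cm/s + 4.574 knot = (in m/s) 2.581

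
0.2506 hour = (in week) 0.001492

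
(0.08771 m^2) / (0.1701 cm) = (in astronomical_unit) 3.447e-10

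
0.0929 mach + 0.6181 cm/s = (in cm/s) 3164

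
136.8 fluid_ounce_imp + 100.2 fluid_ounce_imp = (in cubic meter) 0.006734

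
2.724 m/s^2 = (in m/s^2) 2.724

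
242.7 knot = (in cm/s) 1.249e+04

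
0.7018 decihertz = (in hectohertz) 0.0007018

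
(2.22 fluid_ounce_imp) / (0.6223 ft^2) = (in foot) 0.00358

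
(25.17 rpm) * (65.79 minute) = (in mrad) 1.04e+07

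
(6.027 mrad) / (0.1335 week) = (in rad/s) 7.465e-08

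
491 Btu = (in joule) 5.18e+05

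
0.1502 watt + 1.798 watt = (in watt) 1.948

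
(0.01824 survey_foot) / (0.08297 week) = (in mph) 2.478e-07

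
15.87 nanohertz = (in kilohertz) 1.587e-11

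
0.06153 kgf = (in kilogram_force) 0.06153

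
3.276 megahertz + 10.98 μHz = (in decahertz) 3.276e+05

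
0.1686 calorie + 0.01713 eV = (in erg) 7.054e+06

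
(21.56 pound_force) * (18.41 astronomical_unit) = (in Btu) 2.503e+11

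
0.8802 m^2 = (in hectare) 8.802e-05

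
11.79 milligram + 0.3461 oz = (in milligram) 9824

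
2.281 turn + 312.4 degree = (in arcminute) 6.801e+04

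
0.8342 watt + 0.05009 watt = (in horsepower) 0.001186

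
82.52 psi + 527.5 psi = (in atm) 41.51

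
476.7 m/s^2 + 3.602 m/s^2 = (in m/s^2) 480.3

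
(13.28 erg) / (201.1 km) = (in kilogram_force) 6.734e-13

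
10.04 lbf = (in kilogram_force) 4.554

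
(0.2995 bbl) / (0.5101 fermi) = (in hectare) 9.335e+09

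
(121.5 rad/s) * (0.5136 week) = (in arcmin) 1.297e+11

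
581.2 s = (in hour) 0.1614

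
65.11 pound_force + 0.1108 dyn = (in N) 289.6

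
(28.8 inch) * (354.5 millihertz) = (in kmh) 0.9336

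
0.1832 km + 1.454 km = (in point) 4.641e+06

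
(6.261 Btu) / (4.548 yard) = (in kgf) 162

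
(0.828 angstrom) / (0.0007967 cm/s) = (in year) 3.296e-13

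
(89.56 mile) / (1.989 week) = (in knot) 0.2329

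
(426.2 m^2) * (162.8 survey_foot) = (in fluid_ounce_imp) 7.443e+08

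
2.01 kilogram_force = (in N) 19.71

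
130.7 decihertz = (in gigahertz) 1.307e-08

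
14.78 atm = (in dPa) 1.498e+07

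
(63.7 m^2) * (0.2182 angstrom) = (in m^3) 1.39e-09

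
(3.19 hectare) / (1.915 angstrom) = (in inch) 6.558e+15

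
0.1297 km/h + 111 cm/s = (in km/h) 4.126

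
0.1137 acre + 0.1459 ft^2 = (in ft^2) 4953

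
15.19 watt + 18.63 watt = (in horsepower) 0.04535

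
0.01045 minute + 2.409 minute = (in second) 145.2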